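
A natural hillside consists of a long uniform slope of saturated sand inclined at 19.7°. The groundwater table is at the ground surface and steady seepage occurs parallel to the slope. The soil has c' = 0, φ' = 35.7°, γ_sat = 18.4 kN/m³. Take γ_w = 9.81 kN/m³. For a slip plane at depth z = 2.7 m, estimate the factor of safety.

FS = 0.94

With seepage parallel to the slope and the water table at the surface, the effective normal stress on the slip plane uses the buoyant unit weight γ' = γ_sat − γ_w while the driving shear stress uses γ_sat:
FS = [c' + γ' z cos²β tanφ'] / [γ_sat z sinβ cosβ]
(For c' = 0 this reduces to FS = (γ'/γ_sat)·tanφ'/tanβ.)
γ' = 18.4 − 9.81 = 8.59 kN/m³
Numerator = 0.0 + 8.59·2.7·cos²19.7°·tan35.7° = 0.0 + 8.59·2.7·0.8864·0.7186 = 14.772 kPa
Denominator = 18.4·2.7·sin19.7°·cos19.7° = 18.4·2.7·0.3371·0.9415 = 15.767 kPa
FS = 14.772 / 15.767 = 0.937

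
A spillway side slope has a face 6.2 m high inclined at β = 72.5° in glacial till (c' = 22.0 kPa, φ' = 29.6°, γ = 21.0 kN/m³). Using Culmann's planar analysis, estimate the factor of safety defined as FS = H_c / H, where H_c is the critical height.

H_c = (4c'/γ) · sinβ cosφ' / [1 − cos(β − φ')]
    = (4·22.0/21.0) · sin72.5°·cos29.6° / [1 − cos42.9°]
    = 4.190 · 0.8293 / 0.2675 = 12.99 m
FS = H_c / H = 12.99 / 6.2 = 2.096

FS = 2.10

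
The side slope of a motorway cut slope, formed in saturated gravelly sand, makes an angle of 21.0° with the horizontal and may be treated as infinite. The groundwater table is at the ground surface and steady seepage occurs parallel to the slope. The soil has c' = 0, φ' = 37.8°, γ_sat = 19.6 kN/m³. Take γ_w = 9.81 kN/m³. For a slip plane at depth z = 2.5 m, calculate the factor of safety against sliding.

FS = 1.01

With seepage parallel to the slope and the water table at the surface, the effective normal stress on the slip plane uses the buoyant unit weight γ' = γ_sat − γ_w while the driving shear stress uses γ_sat:
FS = [c' + γ' z cos²β tanφ'] / [γ_sat z sinβ cosβ]
(For c' = 0 this reduces to FS = (γ'/γ_sat)·tanφ'/tanβ.)
γ' = 19.6 − 9.81 = 9.79 kN/m³
Numerator = 0.0 + 9.79·2.5·cos²21.0°·tan37.8° = 0.0 + 9.79·2.5·0.8716·0.7757 = 16.547 kPa
Denominator = 19.6·2.5·sin21.0°·cos21.0° = 19.6·2.5·0.3584·0.9336 = 16.394 kPa
FS = 16.547 / 16.394 = 1.009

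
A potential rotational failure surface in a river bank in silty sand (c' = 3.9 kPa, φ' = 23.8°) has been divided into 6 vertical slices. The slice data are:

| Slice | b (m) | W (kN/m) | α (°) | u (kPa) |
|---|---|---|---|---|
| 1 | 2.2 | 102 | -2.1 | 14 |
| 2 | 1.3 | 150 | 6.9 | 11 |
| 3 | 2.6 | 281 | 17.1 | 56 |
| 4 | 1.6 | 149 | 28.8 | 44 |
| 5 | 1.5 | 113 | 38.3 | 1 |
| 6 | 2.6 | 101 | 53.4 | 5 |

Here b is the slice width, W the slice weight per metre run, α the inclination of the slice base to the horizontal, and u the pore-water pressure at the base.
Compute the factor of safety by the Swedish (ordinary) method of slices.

FS = 0.86

Ordinary method of slices: FS = Σ[c'·Δl_i + (W_i cosα_i − u_i·Δl_i)·tanφ'] / Σ W_i sinα_i, with Δl_i = b_i / cosα_i.
Slice 1: Δl = 2.2/cos(-2.1°) = 2.201 m; N'_1 = 102·cos(-2.1°) − 14·2.201 = 71.1; c'Δl = 8.59; W sinα = -3.7
Slice 2: Δl = 1.3/cos6.9° = 1.309 m; N'_2 = 150·cos6.9° − 11·1.309 = 134.5; c'Δl = 5.11; W sinα = 18.0
Slice 3: Δl = 2.6/cos17.1° = 2.720 m; N'_3 = 281·cos17.1° − 56·2.720 = 116.2; c'Δl = 10.61; W sinα = 82.6
Slice 4: Δl = 1.6/cos28.8° = 1.826 m; N'_4 = 149·cos28.8° − 44·1.826 = 50.2; c'Δl = 7.12; W sinα = 71.8
Slice 5: Δl = 1.5/cos38.3° = 1.911 m; N'_5 = 113·cos38.3° − 1·1.911 = 86.8; c'Δl = 7.45; W sinα = 70.0
Slice 6: Δl = 2.6/cos53.4° = 4.361 m; N'_6 = 101·cos53.4° − 5·4.361 = 38.4; c'Δl = 17.01; W sinα = 81.1
Σc'Δl = 55.9 kN/m; ΣN' = 497.3 kN/m; ΣW sinα = 319.8 kN/m
Resisting = 55.9 + 497.3·tan23.8° = 55.9 + 219.3 = 275.2 kN/m
FS = 275.2 / 319.8 = 0.861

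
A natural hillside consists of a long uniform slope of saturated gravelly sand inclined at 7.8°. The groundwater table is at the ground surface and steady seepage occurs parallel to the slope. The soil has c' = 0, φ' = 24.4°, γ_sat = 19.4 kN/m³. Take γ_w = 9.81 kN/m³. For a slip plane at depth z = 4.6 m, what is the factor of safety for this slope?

With seepage parallel to the slope and the water table at the surface, the effective normal stress on the slip plane uses the buoyant unit weight γ' = γ_sat − γ_w while the driving shear stress uses γ_sat:
FS = [c' + γ' z cos²β tanφ'] / [γ_sat z sinβ cosβ]
(For c' = 0 this reduces to FS = (γ'/γ_sat)·tanφ'/tanβ.)
γ' = 19.4 − 9.81 = 9.59 kN/m³
Numerator = 0.0 + 9.59·4.6·cos²7.8°·tan24.4° = 0.0 + 9.59·4.6·0.9816·0.4536 = 19.642 kPa
Denominator = 19.4·4.6·sin7.8°·cos7.8° = 19.4·4.6·0.1357·0.9907 = 11.999 kPa
FS = 19.642 / 11.999 = 1.637

FS = 1.64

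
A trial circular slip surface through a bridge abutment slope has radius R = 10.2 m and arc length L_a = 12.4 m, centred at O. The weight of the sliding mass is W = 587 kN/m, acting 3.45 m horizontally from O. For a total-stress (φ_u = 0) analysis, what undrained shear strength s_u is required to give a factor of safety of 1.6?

FS = s_u·L_a·R / (W·d), so s_u = FS·W·d / (L_a·R).
s_u = 1.6·587·3.45 / (12.40·10.2) = 3240.2 / 126.48 = 25.62 kPa

s_u = 25.6 kPa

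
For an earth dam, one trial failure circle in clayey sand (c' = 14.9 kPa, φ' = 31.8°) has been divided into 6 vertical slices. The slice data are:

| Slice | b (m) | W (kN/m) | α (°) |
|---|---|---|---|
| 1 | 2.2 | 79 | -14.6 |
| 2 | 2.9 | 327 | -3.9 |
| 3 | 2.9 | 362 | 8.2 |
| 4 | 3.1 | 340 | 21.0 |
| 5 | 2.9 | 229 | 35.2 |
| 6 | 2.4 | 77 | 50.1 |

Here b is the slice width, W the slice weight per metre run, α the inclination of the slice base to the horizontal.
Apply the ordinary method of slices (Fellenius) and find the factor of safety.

Ordinary method of slices: FS = Σ[c'·Δl_i + (W_i cosα_i)·tanφ'] / Σ W_i sinα_i, with Δl_i = b_i / cosα_i.
Slice 1: Δl = 2.2/cos(-14.6°) = 2.273 m; N'_1 = 79·cos(-14.6°) = 76.4; c'Δl = 33.87; W sinα = -19.9
Slice 2: Δl = 2.9/cos(-3.9°) = 2.907 m; N'_2 = 327·cos(-3.9°) = 326.2; c'Δl = 43.31; W sinα = -22.2
Slice 3: Δl = 2.9/cos8.2° = 2.930 m; N'_3 = 362·cos8.2° = 358.3; c'Δl = 43.66; W sinα = 51.6
Slice 4: Δl = 3.1/cos21.0° = 3.321 m; N'_4 = 340·cos21.0° = 317.4; c'Δl = 49.48; W sinα = 121.8
Slice 5: Δl = 2.9/cos35.2° = 3.549 m; N'_5 = 229·cos35.2° = 187.1; c'Δl = 52.88; W sinα = 132.0
Slice 6: Δl = 2.4/cos50.1° = 3.742 m; N'_6 = 77·cos50.1° = 49.4; c'Δl = 55.75; W sinα = 59.1
Σc'Δl = 278.9 kN/m; ΣN' = 1314.9 kN/m; ΣW sinα = 322.4 kN/m
Resisting = 278.9 + 1314.9·tan31.8° = 278.9 + 815.3 = 1094.2 kN/m
FS = 1094.2 / 322.4 = 3.394

FS = 3.39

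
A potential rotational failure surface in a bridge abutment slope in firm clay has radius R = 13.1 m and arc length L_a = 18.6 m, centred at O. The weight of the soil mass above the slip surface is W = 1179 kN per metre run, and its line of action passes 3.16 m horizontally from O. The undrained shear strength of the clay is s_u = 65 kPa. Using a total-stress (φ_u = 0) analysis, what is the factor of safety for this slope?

Taking moments about the centre O, the resisting moment is provided by the undrained shear strength acting along the arc:
M_R = s_u·L_a·R = 65·18.60·13.1 = 15837.9 kN·m/m
M_D = W·d = 1179·3.16 = 3725.6 kN·m/m
FS = M_R / M_D = 15837.9 / 3725.6 = 4.251

FS = 4.25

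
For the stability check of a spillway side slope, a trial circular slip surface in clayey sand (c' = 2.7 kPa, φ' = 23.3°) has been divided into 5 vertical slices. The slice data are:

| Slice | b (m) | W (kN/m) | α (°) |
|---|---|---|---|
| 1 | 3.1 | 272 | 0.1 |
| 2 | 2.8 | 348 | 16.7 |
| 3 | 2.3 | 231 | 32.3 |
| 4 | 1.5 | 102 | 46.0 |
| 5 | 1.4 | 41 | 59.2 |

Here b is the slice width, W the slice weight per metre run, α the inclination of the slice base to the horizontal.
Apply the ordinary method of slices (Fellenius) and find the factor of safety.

Ordinary method of slices: FS = Σ[c'·Δl_i + (W_i cosα_i)·tanφ'] / Σ W_i sinα_i, with Δl_i = b_i / cosα_i.
Slice 1: Δl = 3.1/cos0.1° = 3.100 m; N'_1 = 272·cos0.1° = 272.0; c'Δl = 8.37; W sinα = 0.5
Slice 2: Δl = 2.8/cos16.7° = 2.923 m; N'_2 = 348·cos16.7° = 333.3; c'Δl = 7.89; W sinα = 100.0
Slice 3: Δl = 2.3/cos32.3° = 2.721 m; N'_3 = 231·cos32.3° = 195.3; c'Δl = 7.35; W sinα = 123.4
Slice 4: Δl = 1.5/cos46.0° = 2.159 m; N'_4 = 102·cos46.0° = 70.9; c'Δl = 5.83; W sinα = 73.4
Slice 5: Δl = 1.4/cos59.2° = 2.734 m; N'_5 = 41·cos59.2° = 21.0; c'Δl = 7.38; W sinα = 35.2
Σc'Δl = 36.8 kN/m; ΣN' = 892.4 kN/m; ΣW sinα = 332.5 kN/m
Resisting = 36.8 + 892.4·tan23.3° = 36.8 + 384.3 = 421.2 kN/m
FS = 421.2 / 332.5 = 1.267

FS = 1.27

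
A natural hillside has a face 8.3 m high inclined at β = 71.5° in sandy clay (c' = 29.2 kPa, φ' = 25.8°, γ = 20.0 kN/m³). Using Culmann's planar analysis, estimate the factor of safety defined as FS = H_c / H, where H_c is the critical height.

H_c = (4c'/γ) · sinβ cosφ' / [1 − cos(β − φ')]
    = (4·29.2/20.0) · sin71.5°·cos25.8° / [1 − cos45.7°]
    = 5.840 · 0.8538 / 0.3016 = 16.53 m
FS = H_c / H = 16.53 / 8.3 = 1.992

FS = 1.99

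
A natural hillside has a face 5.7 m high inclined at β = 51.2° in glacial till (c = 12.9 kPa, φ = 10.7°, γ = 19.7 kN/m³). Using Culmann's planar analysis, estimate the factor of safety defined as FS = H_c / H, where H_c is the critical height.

FS = 1.47

H_c = (4c/γ) · sinβ cosφ / [1 − cos(β − φ)]
    = (4·12.9/19.7) · sin51.2°·cos10.7° / [1 − cos40.5°]
    = 2.619 · 0.7658 / 0.2396 = 8.37 m
FS = H_c / H = 8.37 / 5.7 = 1.469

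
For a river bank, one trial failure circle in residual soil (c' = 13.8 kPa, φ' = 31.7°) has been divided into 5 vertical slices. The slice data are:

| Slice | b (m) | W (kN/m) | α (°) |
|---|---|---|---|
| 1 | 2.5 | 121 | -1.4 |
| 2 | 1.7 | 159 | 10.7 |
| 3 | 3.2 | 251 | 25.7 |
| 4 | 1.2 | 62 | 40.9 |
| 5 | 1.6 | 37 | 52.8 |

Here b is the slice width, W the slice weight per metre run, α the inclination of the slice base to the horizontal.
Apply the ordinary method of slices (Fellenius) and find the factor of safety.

FS = 2.53

Ordinary method of slices: FS = Σ[c'·Δl_i + (W_i cosα_i)·tanφ'] / Σ W_i sinα_i, with Δl_i = b_i / cosα_i.
Slice 1: Δl = 2.5/cos(-1.4°) = 2.501 m; N'_1 = 121·cos(-1.4°) = 121.0; c'Δl = 34.51; W sinα = -3.0
Slice 2: Δl = 1.7/cos10.7° = 1.730 m; N'_2 = 159·cos10.7° = 156.2; c'Δl = 23.88; W sinα = 29.5
Slice 3: Δl = 3.2/cos25.7° = 3.551 m; N'_3 = 251·cos25.7° = 226.2; c'Δl = 49.01; W sinα = 108.8
Slice 4: Δl = 1.2/cos40.9° = 1.588 m; N'_4 = 62·cos40.9° = 46.9; c'Δl = 21.91; W sinα = 40.6
Slice 5: Δl = 1.6/cos52.8° = 2.646 m; N'_5 = 37·cos52.8° = 22.4; c'Δl = 36.52; W sinα = 29.5
Σc'Δl = 165.8 kN/m; ΣN' = 572.6 kN/m; ΣW sinα = 205.5 kN/m
Resisting = 165.8 + 572.6·tan31.7° = 165.8 + 353.6 = 519.5 kN/m
FS = 519.5 / 205.5 = 2.528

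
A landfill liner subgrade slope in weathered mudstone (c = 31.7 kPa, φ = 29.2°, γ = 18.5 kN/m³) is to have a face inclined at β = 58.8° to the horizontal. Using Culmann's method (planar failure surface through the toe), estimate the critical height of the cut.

H_c = 39.21 m

Culmann's analysis gives the critical failure plane at α_cr = (β + φ)/2 = (58.8 + 29.2)/2 = 44.0°, and the critical height
H_c = (4c/γ) · sinβ cosφ / [1 − cos(β − φ)]
    = (4·31.7/18.5) · sin58.8°·cos29.2° / [1 − cos(29.6°)]
    = 6.854 · 0.8554·0.8729 / [1 − 0.8695]
    = 6.854 · 0.7467 / 0.1305
    = 39.21 m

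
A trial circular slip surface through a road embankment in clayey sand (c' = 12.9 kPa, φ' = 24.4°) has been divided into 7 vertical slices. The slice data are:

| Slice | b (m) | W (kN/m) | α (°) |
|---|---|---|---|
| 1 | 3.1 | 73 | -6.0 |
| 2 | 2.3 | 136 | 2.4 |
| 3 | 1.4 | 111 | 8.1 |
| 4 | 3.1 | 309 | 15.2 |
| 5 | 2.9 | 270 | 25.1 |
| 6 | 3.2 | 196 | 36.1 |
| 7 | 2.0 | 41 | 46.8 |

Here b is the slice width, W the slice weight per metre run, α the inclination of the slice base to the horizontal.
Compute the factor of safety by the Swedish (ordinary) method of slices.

FS = 2.07

Ordinary method of slices: FS = Σ[c'·Δl_i + (W_i cosα_i)·tanφ'] / Σ W_i sinα_i, with Δl_i = b_i / cosα_i.
Slice 1: Δl = 3.1/cos(-6.0°) = 3.117 m; N'_1 = 73·cos(-6.0°) = 72.6; c'Δl = 40.21; W sinα = -7.6
Slice 2: Δl = 2.3/cos2.4° = 2.302 m; N'_2 = 136·cos2.4° = 135.9; c'Δl = 29.70; W sinα = 5.7
Slice 3: Δl = 1.4/cos8.1° = 1.414 m; N'_3 = 111·cos8.1° = 109.9; c'Δl = 18.24; W sinα = 15.6
Slice 4: Δl = 3.1/cos15.2° = 3.212 m; N'_4 = 309·cos15.2° = 298.2; c'Δl = 41.44; W sinα = 81.0
Slice 5: Δl = 2.9/cos25.1° = 3.202 m; N'_5 = 270·cos25.1° = 244.5; c'Δl = 41.31; W sinα = 114.5
Slice 6: Δl = 3.2/cos36.1° = 3.960 m; N'_6 = 196·cos36.1° = 158.4; c'Δl = 51.09; W sinα = 115.5
Slice 7: Δl = 2.0/cos46.8° = 2.922 m; N'_7 = 41·cos46.8° = 28.1; c'Δl = 37.69; W sinα = 29.9
Σc'Δl = 259.7 kN/m; ΣN' = 1047.5 kN/m; ΣW sinα = 354.6 kN/m
Resisting = 259.7 + 1047.5·tan24.4° = 259.7 + 475.2 = 734.8 kN/m
FS = 734.8 / 354.6 = 2.072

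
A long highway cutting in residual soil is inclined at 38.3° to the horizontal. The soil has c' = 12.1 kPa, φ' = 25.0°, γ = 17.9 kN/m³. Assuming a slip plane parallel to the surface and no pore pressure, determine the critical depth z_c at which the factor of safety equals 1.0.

Setting FS = 1.00 in FS = [c' + γz cos²β tanφ'] / [γz sinβ cosβ] and solving for z:
z = c' / [γ cosβ (FS·sinβ − cosβ·tanφ')]
  = 12.1 / [17.9·cos38.3°·(1.00·sin38.3° − cos38.3°·tan25.0°)]
  = 12.1 / [17.9·0.7848·(1.00·0.6198 − 0.7848·0.4663)]
  = 12.1 / 3.5657 = 3.393 m

z_c = 3.39 m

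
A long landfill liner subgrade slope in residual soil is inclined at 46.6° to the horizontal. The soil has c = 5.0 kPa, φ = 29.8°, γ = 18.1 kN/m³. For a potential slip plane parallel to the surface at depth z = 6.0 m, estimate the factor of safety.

FS = 0.63

For an infinite slope with a slip plane parallel to the surface (no pore pressure): FS = [c + γz cos²β tanφ] / [γz sinβ cosβ].
γz = 18.1·6.0 = 108.60 kN/m²
Numerator = 5.0 + 108.60·cos²46.6°·tan29.8° = 5.0 + 108.60·0.4721·0.5727 = 34.362 kPa
Denominator = 108.60·sin46.6°·cos46.6° = 108.60·0.7266·0.6871 = 54.215 kPa
FS = 34.362 / 54.215 = 0.634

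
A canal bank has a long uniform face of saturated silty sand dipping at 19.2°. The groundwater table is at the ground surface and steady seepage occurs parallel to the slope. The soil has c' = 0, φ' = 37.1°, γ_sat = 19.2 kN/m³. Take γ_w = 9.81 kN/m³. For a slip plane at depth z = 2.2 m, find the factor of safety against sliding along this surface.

With seepage parallel to the slope and the water table at the surface, the effective normal stress on the slip plane uses the buoyant unit weight γ' = γ_sat − γ_w while the driving shear stress uses γ_sat:
FS = [c' + γ' z cos²β tanφ'] / [γ_sat z sinβ cosβ]
(For c' = 0 this reduces to FS = (γ'/γ_sat)·tanφ'/tanβ.)
γ' = 19.2 − 9.81 = 9.39 kN/m³
Numerator = 0.0 + 9.39·2.2·cos²19.2°·tan37.1° = 0.0 + 9.39·2.2·0.8918·0.7563 = 13.934 kPa
Denominator = 19.2·2.2·sin19.2°·cos19.2° = 19.2·2.2·0.3289·0.9444 = 13.119 kPa
FS = 13.934 / 13.119 = 1.062

FS = 1.06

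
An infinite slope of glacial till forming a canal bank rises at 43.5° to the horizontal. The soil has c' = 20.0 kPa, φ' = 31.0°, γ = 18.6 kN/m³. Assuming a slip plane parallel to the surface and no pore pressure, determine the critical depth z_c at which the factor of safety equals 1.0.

Setting FS = 1.00 in FS = [c' + γz cos²β tanφ'] / [γz sinβ cosβ] and solving for z:
z = c' / [γ cosβ (FS·sinβ − cosβ·tanφ')]
  = 20.0 / [18.6·cos43.5°·(1.00·sin43.5° − cos43.5°·tan31.0°)]
  = 20.0 / [18.6·0.7254·(1.00·0.6884 − 0.7254·0.6009)]
  = 20.0 / 3.4068 = 5.871 m

z_c = 5.87 m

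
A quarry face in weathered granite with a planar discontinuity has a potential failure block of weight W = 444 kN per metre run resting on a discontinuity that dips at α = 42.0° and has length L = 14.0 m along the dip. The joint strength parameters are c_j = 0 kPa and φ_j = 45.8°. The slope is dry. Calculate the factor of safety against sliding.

FS = 1.14

Resolving the block weight along and normal to the plane and applying the Mohr–Coulomb strength on the joint:
N' = W cosα = 444·cos42.0° = 330.0 kN/m
Driving force T = W sinα = 444·sin42.0° = 297.1 kN/m
Resisting force R = c_j·L + N'·tanφ_j = 0·14.0 + 330.0·tan45.8° = 0.0 + 339.3 = 339.3 kN/m
FS = R / T = 339.3 / 297.1 = 1.142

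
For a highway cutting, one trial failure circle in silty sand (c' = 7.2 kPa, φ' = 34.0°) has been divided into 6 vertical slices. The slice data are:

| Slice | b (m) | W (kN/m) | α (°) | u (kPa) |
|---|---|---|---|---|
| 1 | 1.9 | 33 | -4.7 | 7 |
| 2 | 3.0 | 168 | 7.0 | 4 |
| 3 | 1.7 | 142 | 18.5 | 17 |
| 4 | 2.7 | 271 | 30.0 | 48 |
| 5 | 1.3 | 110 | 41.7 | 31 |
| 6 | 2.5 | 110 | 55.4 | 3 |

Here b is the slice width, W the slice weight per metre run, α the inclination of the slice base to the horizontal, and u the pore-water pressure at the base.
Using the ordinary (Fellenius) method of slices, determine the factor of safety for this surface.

Ordinary method of slices: FS = Σ[c'·Δl_i + (W_i cosα_i − u_i·Δl_i)·tanφ'] / Σ W_i sinα_i, with Δl_i = b_i / cosα_i.
Slice 1: Δl = 1.9/cos(-4.7°) = 1.906 m; N'_1 = 33·cos(-4.7°) − 7·1.906 = 19.5; c'Δl = 13.73; W sinα = -2.7
Slice 2: Δl = 3.0/cos7.0° = 3.023 m; N'_2 = 168·cos7.0° − 4·3.023 = 154.7; c'Δl = 21.76; W sinα = 20.5
Slice 3: Δl = 1.7/cos18.5° = 1.793 m; N'_3 = 142·cos18.5° − 17·1.793 = 104.2; c'Δl = 12.91; W sinα = 45.1
Slice 4: Δl = 2.7/cos30.0° = 3.118 m; N'_4 = 271·cos30.0° − 48·3.118 = 85.0; c'Δl = 22.45; W sinα = 135.5
Slice 5: Δl = 1.3/cos41.7° = 1.741 m; N'_5 = 110·cos41.7° − 31·1.741 = 28.2; c'Δl = 12.54; W sinα = 73.2
Slice 6: Δl = 2.5/cos55.4° = 4.403 m; N'_6 = 110·cos55.4° − 3·4.403 = 49.3; c'Δl = 31.70; W sinα = 90.5
Σc'Δl = 115.1 kN/m; ΣN' = 440.8 kN/m; ΣW sinα = 362.0 kN/m
Resisting = 115.1 + 440.8·tan34.0° = 115.1 + 297.4 = 412.4 kN/m
FS = 412.4 / 362.0 = 1.139

FS = 1.14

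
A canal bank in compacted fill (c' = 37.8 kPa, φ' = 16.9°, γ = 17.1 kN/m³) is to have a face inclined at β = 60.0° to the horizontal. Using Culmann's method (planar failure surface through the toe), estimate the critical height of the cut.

H_c = 27.15 m

Culmann's analysis gives the critical failure plane at α_cr = (β + φ')/2 = (60.0 + 16.9)/2 = 38.5°, and the critical height
H_c = (4c'/γ) · sinβ cosφ' / [1 − cos(β − φ')]
    = (4·37.8/17.1) · sin60.0°·cos16.9° / [1 − cos(43.1°)]
    = 8.842 · 0.8660·0.9568 / [1 − 0.7302]
    = 8.842 · 0.8286 / 0.2698
    = 27.15 m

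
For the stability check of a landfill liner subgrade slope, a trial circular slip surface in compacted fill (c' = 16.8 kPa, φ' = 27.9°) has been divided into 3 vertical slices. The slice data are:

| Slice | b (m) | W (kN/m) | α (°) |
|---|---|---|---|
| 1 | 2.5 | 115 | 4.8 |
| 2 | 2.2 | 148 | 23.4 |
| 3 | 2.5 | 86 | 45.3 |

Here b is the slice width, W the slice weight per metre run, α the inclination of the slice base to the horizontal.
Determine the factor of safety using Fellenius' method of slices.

Ordinary method of slices: FS = Σ[c'·Δl_i + (W_i cosα_i)·tanφ'] / Σ W_i sinα_i, with Δl_i = b_i / cosα_i.
Slice 1: Δl = 2.5/cos4.8° = 2.509 m; N'_1 = 115·cos4.8° = 114.6; c'Δl = 42.15; W sinα = 9.6
Slice 2: Δl = 2.2/cos23.4° = 2.397 m; N'_2 = 148·cos23.4° = 135.8; c'Δl = 40.27; W sinα = 58.8
Slice 3: Δl = 2.5/cos45.3° = 3.554 m; N'_3 = 86·cos45.3° = 60.5; c'Δl = 59.71; W sinα = 61.1
Σc'Δl = 142.1 kN/m; ΣN' = 310.9 kN/m; ΣW sinα = 129.5 kN/m
Resisting = 142.1 + 310.9·tan27.9° = 142.1 + 164.6 = 306.8 kN/m
FS = 306.8 / 129.5 = 2.368

FS = 2.37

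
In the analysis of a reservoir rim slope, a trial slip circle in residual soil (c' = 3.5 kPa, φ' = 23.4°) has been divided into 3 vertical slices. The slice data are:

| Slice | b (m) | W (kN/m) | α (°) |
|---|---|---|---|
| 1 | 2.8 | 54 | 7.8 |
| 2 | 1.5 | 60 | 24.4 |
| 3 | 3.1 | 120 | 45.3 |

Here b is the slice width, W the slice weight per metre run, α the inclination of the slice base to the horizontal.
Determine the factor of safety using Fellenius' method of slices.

Ordinary method of slices: FS = Σ[c'·Δl_i + (W_i cosα_i)·tanφ'] / Σ W_i sinα_i, with Δl_i = b_i / cosα_i.
Slice 1: Δl = 2.8/cos7.8° = 2.826 m; N'_1 = 54·cos7.8° = 53.5; c'Δl = 9.89; W sinα = 7.3
Slice 2: Δl = 1.5/cos24.4° = 1.647 m; N'_2 = 60·cos24.4° = 54.6; c'Δl = 5.76; W sinα = 24.8
Slice 3: Δl = 3.1/cos45.3° = 4.407 m; N'_3 = 120·cos45.3° = 84.4; c'Δl = 15.43; W sinα = 85.3
Σc'Δl = 31.1 kN/m; ΣN' = 192.5 kN/m; ΣW sinα = 117.4 kN/m
Resisting = 31.1 + 192.5·tan23.4° = 31.1 + 83.3 = 114.4 kN/m
FS = 114.4 / 117.4 = 0.974

FS = 0.97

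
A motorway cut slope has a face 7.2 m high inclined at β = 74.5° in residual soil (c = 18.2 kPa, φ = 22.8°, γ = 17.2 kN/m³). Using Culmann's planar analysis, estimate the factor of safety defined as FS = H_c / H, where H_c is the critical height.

FS = 1.37

H_c = (4c/γ) · sinβ cosφ / [1 − cos(β − φ)]
    = (4·18.2/17.2) · sin74.5°·cos22.8° / [1 − cos51.7°]
    = 4.233 · 0.8883 / 0.3802 = 9.89 m
FS = H_c / H = 9.89 / 7.2 = 1.373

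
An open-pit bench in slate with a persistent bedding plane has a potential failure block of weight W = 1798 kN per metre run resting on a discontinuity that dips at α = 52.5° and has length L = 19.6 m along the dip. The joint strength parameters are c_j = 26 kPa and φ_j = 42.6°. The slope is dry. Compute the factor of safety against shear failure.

Resolving the block weight along and normal to the plane and applying the Mohr–Coulomb strength on the joint:
N' = W cosα = 1798·cos52.5° = 1094.6 kN/m
Driving force T = W sinα = 1798·sin52.5° = 1426.4 kN/m
Resisting force R = c_j·L + N'·tanφ_j = 26·19.6 + 1094.6·tan42.6° = 509.6 + 1006.5 = 1516.1 kN/m
FS = R / T = 1516.1 / 1426.4 = 1.063

FS = 1.06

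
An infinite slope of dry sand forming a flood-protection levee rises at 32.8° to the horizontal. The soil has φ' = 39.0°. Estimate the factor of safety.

FS = 1.26

For a dry cohesionless infinite slope the factor of safety is FS = tanφ' / tanβ.
FS = tan39.0° / tan32.8° = 0.8098 / 0.6445 = 1.257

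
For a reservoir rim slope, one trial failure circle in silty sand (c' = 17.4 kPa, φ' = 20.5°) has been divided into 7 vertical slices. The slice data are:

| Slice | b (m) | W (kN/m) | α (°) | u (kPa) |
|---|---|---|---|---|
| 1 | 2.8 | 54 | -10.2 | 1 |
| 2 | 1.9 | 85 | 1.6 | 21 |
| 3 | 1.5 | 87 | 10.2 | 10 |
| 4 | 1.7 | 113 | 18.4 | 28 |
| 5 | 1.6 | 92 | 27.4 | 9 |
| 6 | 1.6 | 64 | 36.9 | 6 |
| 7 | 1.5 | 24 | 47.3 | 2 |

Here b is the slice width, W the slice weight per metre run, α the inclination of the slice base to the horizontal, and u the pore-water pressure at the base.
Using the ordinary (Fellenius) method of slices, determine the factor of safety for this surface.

Ordinary method of slices: FS = Σ[c'·Δl_i + (W_i cosα_i − u_i·Δl_i)·tanφ'] / Σ W_i sinα_i, with Δl_i = b_i / cosα_i.
Slice 1: Δl = 2.8/cos(-10.2°) = 2.845 m; N'_1 = 54·cos(-10.2°) − 1·2.845 = 50.3; c'Δl = 49.50; W sinα = -9.6
Slice 2: Δl = 1.9/cos1.6° = 1.901 m; N'_2 = 85·cos1.6° − 21·1.901 = 45.1; c'Δl = 33.07; W sinα = 2.4
Slice 3: Δl = 1.5/cos10.2° = 1.524 m; N'_3 = 87·cos10.2° − 10·1.524 = 70.4; c'Δl = 26.52; W sinα = 15.4
Slice 4: Δl = 1.7/cos18.4° = 1.792 m; N'_4 = 113·cos18.4° − 28·1.792 = 57.1; c'Δl = 31.17; W sinα = 35.7
Slice 5: Δl = 1.6/cos27.4° = 1.802 m; N'_5 = 92·cos27.4° − 9·1.802 = 65.5; c'Δl = 31.36; W sinα = 42.3
Slice 6: Δl = 1.6/cos36.9° = 2.001 m; N'_6 = 64·cos36.9° − 6·2.001 = 39.2; c'Δl = 34.81; W sinα = 38.4
Slice 7: Δl = 1.5/cos47.3° = 2.212 m; N'_7 = 24·cos47.3° − 2·2.212 = 11.9; c'Δl = 38.49; W sinα = 17.6
Σc'Δl = 244.9 kN/m; ΣN' = 339.3 kN/m; ΣW sinα = 142.3 kN/m
Resisting = 244.9 + 339.3·tan20.5° = 244.9 + 126.9 = 371.8 kN/m
FS = 371.8 / 142.3 = 2.613

FS = 2.61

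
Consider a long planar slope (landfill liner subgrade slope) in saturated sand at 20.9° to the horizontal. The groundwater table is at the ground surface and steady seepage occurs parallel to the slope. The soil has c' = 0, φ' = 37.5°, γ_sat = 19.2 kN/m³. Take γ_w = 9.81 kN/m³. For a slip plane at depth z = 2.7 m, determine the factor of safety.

FS = 0.98

With seepage parallel to the slope and the water table at the surface, the effective normal stress on the slip plane uses the buoyant unit weight γ' = γ_sat − γ_w while the driving shear stress uses γ_sat:
FS = [c' + γ' z cos²β tanφ'] / [γ_sat z sinβ cosβ]
(For c' = 0 this reduces to FS = (γ'/γ_sat)·tanφ'/tanβ.)
γ' = 19.2 − 9.81 = 9.39 kN/m³
Numerator = 0.0 + 9.39·2.7·cos²20.9°·tan37.5° = 0.0 + 9.39·2.7·0.8727·0.7673 = 16.978 kPa
Denominator = 19.2·2.7·sin20.9°·cos20.9° = 19.2·2.7·0.3567·0.9342 = 17.277 kPa
FS = 16.978 / 17.277 = 0.983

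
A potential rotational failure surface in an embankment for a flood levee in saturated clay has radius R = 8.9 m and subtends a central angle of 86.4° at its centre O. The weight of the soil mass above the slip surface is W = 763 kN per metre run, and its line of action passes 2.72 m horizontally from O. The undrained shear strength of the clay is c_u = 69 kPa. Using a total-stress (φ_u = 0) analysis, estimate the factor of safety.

Taking moments about the centre O, the resisting moment is provided by the undrained shear strength acting along the arc:
Arc length L_a = R·θ = 8.9·(86.4°·π/180) = 8.9·1.5080 = 13.42 m
M_R = c_u·L_a·R = 69·13.42·8.9 = 8241.8 kN·m/m
M_D = W·d = 763·2.72 = 2075.4 kN·m/m
FS = M_R / M_D = 8241.8 / 2075.4 = 3.971

FS = 3.97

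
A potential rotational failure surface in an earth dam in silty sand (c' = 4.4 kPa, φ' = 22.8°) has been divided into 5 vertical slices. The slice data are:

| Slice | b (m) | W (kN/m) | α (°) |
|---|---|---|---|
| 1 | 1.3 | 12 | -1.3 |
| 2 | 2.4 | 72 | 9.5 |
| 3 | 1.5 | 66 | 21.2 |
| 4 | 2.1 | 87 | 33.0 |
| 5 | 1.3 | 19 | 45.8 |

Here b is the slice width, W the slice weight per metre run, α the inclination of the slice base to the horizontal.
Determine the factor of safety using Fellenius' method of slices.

FS = 1.45

Ordinary method of slices: FS = Σ[c'·Δl_i + (W_i cosα_i)·tanφ'] / Σ W_i sinα_i, with Δl_i = b_i / cosα_i.
Slice 1: Δl = 1.3/cos(-1.3°) = 1.300 m; N'_1 = 12·cos(-1.3°) = 12.0; c'Δl = 5.72; W sinα = -0.3
Slice 2: Δl = 2.4/cos9.5° = 2.433 m; N'_2 = 72·cos9.5° = 71.0; c'Δl = 10.71; W sinα = 11.9
Slice 3: Δl = 1.5/cos21.2° = 1.609 m; N'_3 = 66·cos21.2° = 61.5; c'Δl = 7.08; W sinα = 23.9
Slice 4: Δl = 2.1/cos33.0° = 2.504 m; N'_4 = 87·cos33.0° = 73.0; c'Δl = 11.02; W sinα = 47.4
Slice 5: Δl = 1.3/cos45.8° = 1.865 m; N'_5 = 19·cos45.8° = 13.2; c'Δl = 8.20; W sinα = 13.6
Σc'Δl = 42.7 kN/m; ΣN' = 230.8 kN/m; ΣW sinα = 96.5 kN/m
Resisting = 42.7 + 230.8·tan22.8° = 42.7 + 97.0 = 139.7 kN/m
FS = 139.7 / 96.5 = 1.448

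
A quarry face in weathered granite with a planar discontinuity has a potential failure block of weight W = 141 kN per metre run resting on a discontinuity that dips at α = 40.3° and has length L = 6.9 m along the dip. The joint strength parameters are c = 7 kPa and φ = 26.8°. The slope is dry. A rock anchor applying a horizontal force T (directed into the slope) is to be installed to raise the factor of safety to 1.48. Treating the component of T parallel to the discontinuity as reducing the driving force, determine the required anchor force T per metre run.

Resolving forces along and normal to the sliding plane, with the horizontal anchor force T adding T·sinα to the effective normal force and T·cosα acting up the plane against the driving force:
FS = [cL + (W cosα + T sinα) tanφ] / [W sinα − T cosα]
Without the anchor: N' = 107.5 kN/m, driving T_d = 91.2 kN/m, resisting R = 7·6.9 + 107.5·tan26.8° = 102.6 kN/m, FS = 1.13.
Setting FS = 1.48 and solving for T:
1.48·(91.2 − T cos40.3°) = 102.6 + T sin40.3°·tan26.8°
T·(sin40.3°·tan26.8° + 1.48·cos40.3°) = 1.48·91.2 − 102.6
T·(0.6468·0.5051 + 1.48·0.7627) = 135.0 − 102.6 = 32.4
T·1.4555 = 32.4
T = 22.2 kN/m

T = 22 kN/m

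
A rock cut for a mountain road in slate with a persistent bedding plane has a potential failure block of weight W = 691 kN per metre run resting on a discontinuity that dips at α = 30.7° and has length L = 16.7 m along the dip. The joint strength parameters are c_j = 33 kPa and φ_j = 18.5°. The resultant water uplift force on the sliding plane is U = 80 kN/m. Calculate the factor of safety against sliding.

Resolving the block weight along and normal to the plane and applying the Mohr–Coulomb strength on the joint:
N' = W cosα − U = 691·cos30.7° − 80 = 514.2 kN/m
Driving force T = W sinα = 691·sin30.7° = 352.8 kN/m
Resisting force R = c_j·L + N'·tanφ_j = 33·16.7 + 514.2·tan18.5° = 551.1 + 172.0 = 723.1 kN/m
FS = R / T = 723.1 / 352.8 = 2.050

FS = 2.05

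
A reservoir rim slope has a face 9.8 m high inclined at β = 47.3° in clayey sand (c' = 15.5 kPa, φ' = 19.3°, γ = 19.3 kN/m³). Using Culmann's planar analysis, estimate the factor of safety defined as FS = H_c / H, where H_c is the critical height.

FS = 1.94

H_c = (4c'/γ) · sinβ cosφ' / [1 − cos(β − φ')]
    = (4·15.5/19.3) · sin47.3°·cos19.3° / [1 − cos28.0°]
    = 3.212 · 0.6936 / 0.1171 = 19.04 m
FS = H_c / H = 19.04 / 9.8 = 1.942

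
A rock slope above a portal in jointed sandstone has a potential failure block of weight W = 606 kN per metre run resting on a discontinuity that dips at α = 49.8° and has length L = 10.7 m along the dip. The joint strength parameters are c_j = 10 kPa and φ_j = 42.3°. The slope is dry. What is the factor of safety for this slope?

Resolving the block weight along and normal to the plane and applying the Mohr–Coulomb strength on the joint:
N' = W cosα = 606·cos49.8° = 391.1 kN/m
Driving force T = W sinα = 606·sin49.8° = 462.9 kN/m
Resisting force R = c_j·L + N'·tanφ_j = 10·10.7 + 391.1·tan42.3° = 107.0 + 355.9 = 462.9 kN/m
FS = R / T = 462.9 / 462.9 = 1.000

FS = 1.00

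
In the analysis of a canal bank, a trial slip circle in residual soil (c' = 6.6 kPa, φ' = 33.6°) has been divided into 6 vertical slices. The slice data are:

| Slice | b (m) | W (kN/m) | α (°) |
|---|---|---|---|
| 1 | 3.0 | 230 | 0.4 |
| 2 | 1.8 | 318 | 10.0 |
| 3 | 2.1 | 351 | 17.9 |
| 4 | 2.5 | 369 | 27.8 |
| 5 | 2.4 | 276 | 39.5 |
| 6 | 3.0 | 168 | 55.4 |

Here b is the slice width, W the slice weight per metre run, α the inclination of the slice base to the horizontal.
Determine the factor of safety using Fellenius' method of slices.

Ordinary method of slices: FS = Σ[c'·Δl_i + (W_i cosα_i)·tanφ'] / Σ W_i sinα_i, with Δl_i = b_i / cosα_i.
Slice 1: Δl = 3.0/cos0.4° = 3.000 m; N'_1 = 230·cos0.4° = 230.0; c'Δl = 19.80; W sinα = 1.6
Slice 2: Δl = 1.8/cos10.0° = 1.828 m; N'_2 = 318·cos10.0° = 313.2; c'Δl = 12.06; W sinα = 55.2
Slice 3: Δl = 2.1/cos17.9° = 2.207 m; N'_3 = 351·cos17.9° = 334.0; c'Δl = 14.57; W sinα = 107.9
Slice 4: Δl = 2.5/cos27.8° = 2.826 m; N'_4 = 369·cos27.8° = 326.4; c'Δl = 18.65; W sinα = 172.1
Slice 5: Δl = 2.4/cos39.5° = 3.110 m; N'_5 = 276·cos39.5° = 213.0; c'Δl = 20.53; W sinα = 175.6
Slice 6: Δl = 3.0/cos55.4° = 5.283 m; N'_6 = 168·cos55.4° = 95.4; c'Δl = 34.87; W sinα = 138.3
Σc'Δl = 120.5 kN/m; ΣN' = 1511.9 kN/m; ΣW sinα = 650.6 kN/m
Resisting = 120.5 + 1511.9·tan33.6° = 120.5 + 1004.5 = 1125.0 kN/m
FS = 1125.0 / 650.6 = 1.729

FS = 1.73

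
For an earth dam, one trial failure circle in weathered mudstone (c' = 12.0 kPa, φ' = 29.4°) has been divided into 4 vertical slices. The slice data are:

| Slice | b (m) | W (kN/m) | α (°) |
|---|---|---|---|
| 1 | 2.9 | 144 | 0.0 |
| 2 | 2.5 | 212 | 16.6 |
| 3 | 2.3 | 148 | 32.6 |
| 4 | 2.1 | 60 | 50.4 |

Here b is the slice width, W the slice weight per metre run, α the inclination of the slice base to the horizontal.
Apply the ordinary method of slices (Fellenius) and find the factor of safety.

Ordinary method of slices: FS = Σ[c'·Δl_i + (W_i cosα_i)·tanφ'] / Σ W_i sinα_i, with Δl_i = b_i / cosα_i.
Slice 1: Δl = 2.9/cos0.0° = 2.900 m; N'_1 = 144·cos0.0° = 144.0; c'Δl = 34.80; W sinα = 0.0
Slice 2: Δl = 2.5/cos16.6° = 2.609 m; N'_2 = 212·cos16.6° = 203.2; c'Δl = 31.30; W sinα = 60.6
Slice 3: Δl = 2.3/cos32.6° = 2.730 m; N'_3 = 148·cos32.6° = 124.7; c'Δl = 32.76; W sinα = 79.7
Slice 4: Δl = 2.1/cos50.4° = 3.295 m; N'_4 = 60·cos50.4° = 38.2; c'Δl = 39.53; W sinα = 46.2
Σc'Δl = 138.4 kN/m; ΣN' = 510.1 kN/m; ΣW sinα = 186.5 kN/m
Resisting = 138.4 + 510.1·tan29.4° = 138.4 + 287.4 = 425.8 kN/m
FS = 425.8 / 186.5 = 2.283

FS = 2.28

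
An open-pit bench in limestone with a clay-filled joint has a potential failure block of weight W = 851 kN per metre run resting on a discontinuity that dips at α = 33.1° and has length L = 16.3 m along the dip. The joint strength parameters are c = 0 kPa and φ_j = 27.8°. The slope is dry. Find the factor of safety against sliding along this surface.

Resolving the block weight along and normal to the plane and applying the Mohr–Coulomb strength on the joint:
N' = W cosα = 851·cos33.1° = 712.9 kN/m
Driving force T = W sinα = 851·sin33.1° = 464.7 kN/m
Resisting force R = c·L + N'·tanφ_j = 0·16.3 + 712.9·tan27.8° = 0.0 + 375.9 = 375.9 kN/m
FS = R / T = 375.9 / 464.7 = 0.809

FS = 0.81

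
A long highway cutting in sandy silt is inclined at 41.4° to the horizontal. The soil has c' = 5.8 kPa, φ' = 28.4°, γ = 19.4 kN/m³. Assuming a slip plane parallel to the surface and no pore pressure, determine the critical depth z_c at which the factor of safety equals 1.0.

Setting FS = 1.00 in FS = [c' + γz cos²β tanφ'] / [γz sinβ cosβ] and solving for z:
z = c' / [γ cosβ (FS·sinβ − cosβ·tanφ')]
  = 5.8 / [19.4·cos41.4°·(1.00·sin41.4° − cos41.4°·tan28.4°)]
  = 5.8 / [19.4·0.7501·(1.00·0.6613 − 0.7501·0.5407)]
  = 5.8 / 3.7214 = 1.559 m

z_c = 1.56 m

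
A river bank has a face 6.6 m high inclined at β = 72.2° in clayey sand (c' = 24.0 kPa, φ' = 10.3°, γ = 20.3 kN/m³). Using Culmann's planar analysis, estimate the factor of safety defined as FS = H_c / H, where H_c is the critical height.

FS = 1.27

H_c = (4c'/γ) · sinβ cosφ' / [1 − cos(β − φ')]
    = (4·24.0/20.3) · sin72.2°·cos10.3° / [1 − cos61.9°]
    = 4.729 · 0.9368 / 0.5290 = 8.37 m
FS = H_c / H = 8.37 / 6.6 = 1.269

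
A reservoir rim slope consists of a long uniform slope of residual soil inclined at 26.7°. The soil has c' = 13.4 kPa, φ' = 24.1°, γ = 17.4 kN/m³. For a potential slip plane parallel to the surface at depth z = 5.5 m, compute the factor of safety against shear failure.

FS = 1.24

For an infinite slope with a slip plane parallel to the surface (no pore pressure): FS = [c' + γz cos²β tanφ'] / [γz sinβ cosβ].
γz = 17.4·5.5 = 95.70 kN/m²
Numerator = 13.4 + 95.70·cos²26.7°·tan24.1° = 13.4 + 95.70·0.7981·0.4473 = 47.566 kPa
Denominator = 95.70·sin26.7°·cos26.7° = 95.70·0.4493·0.8934 = 38.415 kPa
FS = 47.566 / 38.415 = 1.238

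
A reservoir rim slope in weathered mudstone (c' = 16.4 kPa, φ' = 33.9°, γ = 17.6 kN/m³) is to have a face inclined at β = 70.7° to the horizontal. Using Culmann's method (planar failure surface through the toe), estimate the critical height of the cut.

Culmann's analysis gives the critical failure plane at α_cr = (β + φ')/2 = (70.7 + 33.9)/2 = 52.3°, and the critical height
H_c = (4c'/γ) · sinβ cosφ' / [1 − cos(β − φ')]
    = (4·16.4/17.6) · sin70.7°·cos33.9° / [1 − cos(36.8°)]
    = 3.727 · 0.9438·0.8300 / [1 − 0.8007]
    = 3.727 · 0.7834 / 0.1993
    = 14.65 m

H_c = 14.65 m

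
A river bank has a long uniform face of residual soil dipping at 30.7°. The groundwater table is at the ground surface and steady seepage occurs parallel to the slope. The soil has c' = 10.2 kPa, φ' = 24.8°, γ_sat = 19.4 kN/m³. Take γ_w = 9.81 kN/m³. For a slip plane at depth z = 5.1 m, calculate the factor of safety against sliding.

FS = 0.62

With seepage parallel to the slope and the water table at the surface, the effective normal stress on the slip plane uses the buoyant unit weight γ' = γ_sat − γ_w while the driving shear stress uses γ_sat:
FS = [c' + γ' z cos²β tanφ'] / [γ_sat z sinβ cosβ]
γ' = 19.4 − 9.81 = 9.59 kN/m³
Numerator = 10.2 + 9.59·5.1·cos²30.7°·tan24.8° = 10.2 + 9.59·5.1·0.7393·0.4621 = 26.909 kPa
Denominator = 19.4·5.1·sin30.7°·cos30.7° = 19.4·5.1·0.5105·0.8599 = 43.434 kPa
FS = 26.909 / 43.434 = 0.620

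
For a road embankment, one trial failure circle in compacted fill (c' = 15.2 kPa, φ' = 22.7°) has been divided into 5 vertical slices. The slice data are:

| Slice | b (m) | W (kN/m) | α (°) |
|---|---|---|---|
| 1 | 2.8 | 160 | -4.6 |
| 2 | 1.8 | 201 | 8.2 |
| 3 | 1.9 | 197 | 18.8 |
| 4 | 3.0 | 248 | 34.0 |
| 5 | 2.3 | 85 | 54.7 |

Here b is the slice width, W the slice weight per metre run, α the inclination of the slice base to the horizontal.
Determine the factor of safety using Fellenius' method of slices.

FS = 1.92

Ordinary method of slices: FS = Σ[c'·Δl_i + (W_i cosα_i)·tanφ'] / Σ W_i sinα_i, with Δl_i = b_i / cosα_i.
Slice 1: Δl = 2.8/cos(-4.6°) = 2.809 m; N'_1 = 160·cos(-4.6°) = 159.5; c'Δl = 42.70; W sinα = -12.8
Slice 2: Δl = 1.8/cos8.2° = 1.819 m; N'_2 = 201·cos8.2° = 198.9; c'Δl = 27.64; W sinα = 28.7
Slice 3: Δl = 1.9/cos18.8° = 2.007 m; N'_3 = 197·cos18.8° = 186.5; c'Δl = 30.51; W sinα = 63.5
Slice 4: Δl = 3.0/cos34.0° = 3.619 m; N'_4 = 248·cos34.0° = 205.6; c'Δl = 55.00; W sinα = 138.7
Slice 5: Δl = 2.3/cos54.7° = 3.980 m; N'_5 = 85·cos54.7° = 49.1; c'Δl = 60.50; W sinα = 69.4
Σc'Δl = 216.4 kN/m; ΣN' = 799.6 kN/m; ΣW sinα = 287.4 kN/m
Resisting = 216.4 + 799.6·tan22.7° = 216.4 + 334.5 = 550.8 kN/m
FS = 550.8 / 287.4 = 1.917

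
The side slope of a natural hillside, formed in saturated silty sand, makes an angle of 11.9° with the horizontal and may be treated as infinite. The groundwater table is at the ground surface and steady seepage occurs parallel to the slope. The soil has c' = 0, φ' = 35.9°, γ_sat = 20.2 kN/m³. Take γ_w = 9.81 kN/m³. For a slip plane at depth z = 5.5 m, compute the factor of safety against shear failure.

FS = 1.77

With seepage parallel to the slope and the water table at the surface, the effective normal stress on the slip plane uses the buoyant unit weight γ' = γ_sat − γ_w while the driving shear stress uses γ_sat:
FS = [c' + γ' z cos²β tanφ'] / [γ_sat z sinβ cosβ]
(For c' = 0 this reduces to FS = (γ'/γ_sat)·tanφ'/tanβ.)
γ' = 20.2 − 9.81 = 10.39 kN/m³
Numerator = 0.0 + 10.39·5.5·cos²11.9°·tan35.9° = 0.0 + 10.39·5.5·0.9575·0.7239 = 39.607 kPa
Denominator = 20.2·5.5·sin11.9°·cos11.9° = 20.2·5.5·0.2062·0.9785 = 22.417 kPa
FS = 39.607 / 22.417 = 1.767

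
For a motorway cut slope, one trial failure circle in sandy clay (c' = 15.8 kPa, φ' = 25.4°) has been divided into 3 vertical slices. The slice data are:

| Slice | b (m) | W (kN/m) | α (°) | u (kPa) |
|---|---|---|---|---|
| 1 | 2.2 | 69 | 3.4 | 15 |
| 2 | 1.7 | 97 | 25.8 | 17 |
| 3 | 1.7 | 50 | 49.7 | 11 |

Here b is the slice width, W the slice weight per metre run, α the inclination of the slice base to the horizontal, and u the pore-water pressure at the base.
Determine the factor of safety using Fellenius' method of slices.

Ordinary method of slices: FS = Σ[c'·Δl_i + (W_i cosα_i − u_i·Δl_i)·tanφ'] / Σ W_i sinα_i, with Δl_i = b_i / cosα_i.
Slice 1: Δl = 2.2/cos3.4° = 2.204 m; N'_1 = 69·cos3.4° − 15·2.204 = 35.8; c'Δl = 34.82; W sinα = 4.1
Slice 2: Δl = 1.7/cos25.8° = 1.888 m; N'_2 = 97·cos25.8° − 17·1.888 = 55.2; c'Δl = 29.83; W sinα = 42.2
Slice 3: Δl = 1.7/cos49.7° = 2.628 m; N'_3 = 50·cos49.7° − 11·2.628 = 3.4; c'Δl = 41.53; W sinα = 38.1
Σc'Δl = 106.2 kN/m; ΣN' = 94.5 kN/m; ΣW sinα = 84.4 kN/m
Resisting = 106.2 + 94.5·tan25.4° = 106.2 + 44.9 = 151.0 kN/m
FS = 151.0 / 84.4 = 1.789

FS = 1.79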